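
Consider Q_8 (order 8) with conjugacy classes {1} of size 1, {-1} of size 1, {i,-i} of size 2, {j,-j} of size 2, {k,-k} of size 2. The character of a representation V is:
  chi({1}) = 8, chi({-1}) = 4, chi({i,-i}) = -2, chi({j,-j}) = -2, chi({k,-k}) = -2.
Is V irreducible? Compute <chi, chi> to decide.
Not irreducible (reducible): <chi, chi> = 13 > 1.

Derivation: <chi, chi> = (1/|G|) sum_C |C| * |chi(C)|^2 = (1/8)[1*|8|^2 + 1*|4|^2 + 2*|-2|^2 + 2*|-2|^2 + 2*|-2|^2]
  = (1/8)[(64) + (16) + (8) + (8) + (8)] = 104/8 = 13.
A character is irreducible iff <chi, chi> = 1, so this representation is reducible.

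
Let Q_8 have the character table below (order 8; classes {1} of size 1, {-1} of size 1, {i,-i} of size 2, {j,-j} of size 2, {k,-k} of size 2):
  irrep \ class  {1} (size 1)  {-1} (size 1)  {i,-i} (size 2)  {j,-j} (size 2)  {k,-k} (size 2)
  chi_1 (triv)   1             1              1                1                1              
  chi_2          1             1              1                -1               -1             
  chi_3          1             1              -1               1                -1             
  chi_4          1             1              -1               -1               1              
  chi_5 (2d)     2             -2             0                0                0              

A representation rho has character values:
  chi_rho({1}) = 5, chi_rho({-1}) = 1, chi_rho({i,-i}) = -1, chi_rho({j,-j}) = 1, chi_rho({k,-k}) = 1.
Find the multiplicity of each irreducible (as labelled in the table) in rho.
Multiplicities: chi_1: 1, chi_2: 0, chi_3: 1, chi_4: 1, chi_5: 1.

Proof sketch: Use <chi_rho, chi> = (1/|G|) sum_C |C| * chi_rho(C) * conj(chi(C)) with |G| = 8 for each irreducible chi in the table:
  <chi_rho, chi_1> = (1/8)[1*(5)*conj(1) + 1*(1)*conj(1) + 2*(-1)*conj(1) + 2*(1)*conj(1) + 2*(1)*conj(1)]
      = (1/8)[(5) + (1) + (-2) + (2) + (2)] = 8/8 = 1
  <chi_rho, chi_2> = (1/8)[1*(5)*conj(1) + 1*(1)*conj(1) + 2*(-1)*conj(1) + 2*(1)*conj(-1) + 2*(1)*conj(-1)]
      = (1/8)[(5) + (1) + (-2) + (-2) + (-2)] = 0/8 = 0
  <chi_rho, chi_3> = (1/8)[1*(5)*conj(1) + 1*(1)*conj(1) + 2*(-1)*conj(-1) + 2*(1)*conj(1) + 2*(1)*conj(-1)]
      = (1/8)[(5) + (1) + (2) + (2) + (-2)] = 8/8 = 1
  <chi_rho, chi_4> = (1/8)[1*(5)*conj(1) + 1*(1)*conj(1) + 2*(-1)*conj(-1) + 2*(1)*conj(-1) + 2*(1)*conj(1)]
      = (1/8)[(5) + (1) + (2) + (-2) + (2)] = 8/8 = 1
  <chi_rho, chi_5> = (1/8)[1*(5)*conj(2) + 1*(1)*conj(-2) + 2*(-1)*conj(0) + 2*(1)*conj(0) + 2*(1)*conj(0)]
      = (1/8)[(10) + (-2) + (0) + (0) + (0)] = 8/8 = 1
Dimension check: dim(rho) = sum (mult * dim) = 1*1 + 0*1 + 1*1 + 1*1 + 1*2 = 5 = chi_rho(e) = 5.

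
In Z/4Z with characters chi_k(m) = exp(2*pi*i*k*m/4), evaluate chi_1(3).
chi_1(3) = zeta_4^3 = -I

Reasoning: chi_1(3) = zeta_4^(1*3) = zeta_4^3. Since zeta_4^4 = 1, this equals zeta_4^3 = exp(2*pi*i*3/4) = -I.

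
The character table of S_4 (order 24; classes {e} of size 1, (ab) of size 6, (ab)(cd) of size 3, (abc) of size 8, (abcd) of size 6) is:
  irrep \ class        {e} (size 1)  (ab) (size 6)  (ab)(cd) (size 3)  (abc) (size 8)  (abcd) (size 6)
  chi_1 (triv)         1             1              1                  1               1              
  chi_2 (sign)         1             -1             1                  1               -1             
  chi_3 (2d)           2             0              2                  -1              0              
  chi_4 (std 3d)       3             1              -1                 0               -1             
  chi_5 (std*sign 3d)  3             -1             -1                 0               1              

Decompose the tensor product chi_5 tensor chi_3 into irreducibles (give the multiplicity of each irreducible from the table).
chi_5 tensor chi_3 = chi_4 + chi_5 (all other irreducibles have multiplicity 0).

Derivation: The character of a tensor product is the pointwise product (chi_5 * chi_3)(C) = chi_5(C) * chi_3(C):
  {e}: (3)*(2), (ab): (-1)*(0), (ab)(cd): (-1)*(2), (abc): (0)*(-1), (abcd): (1)*(0)
so (chi_5 * chi_3) takes values
  {e} -> 6, (ab) -> 0, (ab)(cd) -> -2, (abc) -> 0, (abcd) -> 0.
Now take the inner product of this character with each irreducible chi from the table, <chi_5*chi_3, chi> = (1/24) sum_C |C| (chi_5*chi_3)(C) conj(chi(C)):
  <chi_5*chi_3, chi_1> = (1/24)[1*(6)*conj(1) + 6*(0)*conj(1) + 3*(-2)*conj(1) + 8*(0)*conj(1) + 6*(0)*conj(1)]
      = (1/24)[(6) + (0) + (-6) + (0) + (0)] = 0/24 = 0
  <chi_5*chi_3, chi_2> = (1/24)[1*(6)*conj(1) + 6*(0)*conj(-1) + 3*(-2)*conj(1) + 8*(0)*conj(1) + 6*(0)*conj(-1)]
      = (1/24)[(6) + (0) + (-6) + (0) + (0)] = 0/24 = 0
  <chi_5*chi_3, chi_3> = (1/24)[1*(6)*conj(2) + 6*(0)*conj(0) + 3*(-2)*conj(2) + 8*(0)*conj(-1) + 6*(0)*conj(0)]
      = (1/24)[(12) + (0) + (-12) + (0) + (0)] = 0/24 = 0
  <chi_5*chi_3, chi_4> = (1/24)[1*(6)*conj(3) + 6*(0)*conj(1) + 3*(-2)*conj(-1) + 8*(0)*conj(0) + 6*(0)*conj(-1)]
      = (1/24)[(18) + (0) + (6) + (0) + (0)] = 24/24 = 1
  <chi_5*chi_3, chi_5> = (1/24)[1*(6)*conj(3) + 6*(0)*conj(-1) + 3*(-2)*conj(-1) + 8*(0)*conj(0) + 6*(0)*conj(1)]
      = (1/24)[(18) + (0) + (6) + (0) + (0)] = 24/24 = 1
Hence the multiplicities are chi_4: 1, chi_5: 1. Dimension check: dim(chi_5)*dim(chi_3) = 3*2 = 6 and sum (mult * dim) = 1*3 + 1*3 = 6.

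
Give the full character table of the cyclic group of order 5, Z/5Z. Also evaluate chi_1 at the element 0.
Character table of Z/5Z (irreps indexed chi_0,...,chi_4 with chi_k(m) = zeta_5^(k*m), zeta_5 = exp(2*pi*i/5)):
  irrep \ class  {0} (size 1)  {1} (size 1)    {2} (size 1)    {3} (size 1)    {4} (size 1)  
  chi_0          1             1               1               1               1             
  chi_1          1             exp(2*I*pi/5)   exp(4*I*pi/5)   exp(-4*I*pi/5)  exp(-2*I*pi/5)
  chi_2          1             exp(4*I*pi/5)   exp(-2*I*pi/5)  exp(2*I*pi/5)   exp(-4*I*pi/5)
  chi_3          1             exp(-4*I*pi/5)  exp(2*I*pi/5)   exp(-2*I*pi/5)  exp(4*I*pi/5) 
  chi_4          1             exp(-2*I*pi/5)  exp(-4*I*pi/5)  exp(4*I*pi/5)   exp(2*I*pi/5) 

Spot check: chi_1(0) = zeta_5^(1*0) = zeta_5^0 = 1.

Reasoning: Z/5Z is abelian, so all 5 irreducible complex representations are 1-dimensional. They are given by chi_k(m) = zeta_5^(k*m) for k = 0,...,4. Row orthogonality: sum_m chi_k(m) conj(chi_l(m)) = 5 * [k = l].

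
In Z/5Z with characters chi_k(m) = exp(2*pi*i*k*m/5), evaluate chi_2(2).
chi_2(2) = zeta_5^4 = exp(-2*I*pi/5)

Why: chi_2(2) = zeta_5^(2*2) = zeta_5^4. Since zeta_5^5 = 1, this equals zeta_5^4 = exp(2*pi*i*4/5) = exp(-2*I*pi/5).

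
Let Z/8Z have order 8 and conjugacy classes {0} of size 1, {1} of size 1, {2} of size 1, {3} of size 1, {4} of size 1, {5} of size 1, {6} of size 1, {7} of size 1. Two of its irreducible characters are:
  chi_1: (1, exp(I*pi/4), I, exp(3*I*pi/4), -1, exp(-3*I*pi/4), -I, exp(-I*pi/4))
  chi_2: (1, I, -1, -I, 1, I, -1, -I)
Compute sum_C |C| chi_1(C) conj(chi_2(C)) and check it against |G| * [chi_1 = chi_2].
Sum = 0; so <chi_1, chi_2> = 0 (distinct irreducibles are orthogonal).

Why: Compute term by term over conjugacy classes (|C| * chi_1(C) * conj(chi_2(C))):
  1*(1)*conj(1) + 1*(exp(I*pi/4))*conj(I) + 1*(I)*conj(-1) + 1*(exp(3*I*pi/4))*conj(-I) + 1*(-1)*conj(1) + 1*(exp(-3*I*pi/4))*conj(I) + 1*(-I)*conj(-1) + 1*(exp(-I*pi/4))*conj(-I)
  = (1) + (-exp(3*I*pi/4)) + (-I) + (exp(-3*I*pi/4)) + (-1) + (-exp(-I*pi/4)) + (I) + (exp(I*pi/4))
  = 0.
(Exp terms are combined using exp(i*s)*conj(exp(i*t)) = exp(i*(s-t)), and sums of them are collapsed using the identity that for every m > 1 the m distinct m-th roots of unity sum to 0, e.g. 1 + exp(2*I*pi/3) + exp(-2*I*pi/3) = 0.)
Dividing by |G| = 8 gives 0/8 = 0, matching the row-orthogonality relation <chi_1, chi_2> = [chi_1 = chi_2].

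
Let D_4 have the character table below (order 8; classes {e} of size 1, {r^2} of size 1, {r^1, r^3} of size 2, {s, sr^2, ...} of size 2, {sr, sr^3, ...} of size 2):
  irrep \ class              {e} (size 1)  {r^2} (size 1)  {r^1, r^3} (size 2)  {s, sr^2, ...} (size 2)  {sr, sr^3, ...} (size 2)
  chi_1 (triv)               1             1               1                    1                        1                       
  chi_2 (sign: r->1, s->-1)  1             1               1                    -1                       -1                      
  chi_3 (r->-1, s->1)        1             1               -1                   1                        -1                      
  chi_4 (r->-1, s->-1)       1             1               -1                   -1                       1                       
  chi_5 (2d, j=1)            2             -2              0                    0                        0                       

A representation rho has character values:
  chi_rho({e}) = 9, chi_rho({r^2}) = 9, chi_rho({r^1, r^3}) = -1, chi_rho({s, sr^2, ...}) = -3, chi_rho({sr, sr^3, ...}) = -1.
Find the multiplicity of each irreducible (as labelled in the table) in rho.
Multiplicities: chi_1: 1, chi_2: 3, chi_3: 2, chi_4: 3, chi_5: 0.

Argument: Use <chi_rho, chi> = (1/|G|) sum_C |C| * chi_rho(C) * conj(chi(C)) with |G| = 8 for each irreducible chi in the table:
  <chi_rho, chi_1> = (1/8)[1*(9)*conj(1) + 1*(9)*conj(1) + 2*(-1)*conj(1) + 2*(-3)*conj(1) + 2*(-1)*conj(1)]
      = (1/8)[(9) + (9) + (-2) + (-6) + (-2)] = 8/8 = 1
  <chi_rho, chi_2> = (1/8)[1*(9)*conj(1) + 1*(9)*conj(1) + 2*(-1)*conj(1) + 2*(-3)*conj(-1) + 2*(-1)*conj(-1)]
      = (1/8)[(9) + (9) + (-2) + (6) + (2)] = 24/8 = 3
  <chi_rho, chi_3> = (1/8)[1*(9)*conj(1) + 1*(9)*conj(1) + 2*(-1)*conj(-1) + 2*(-3)*conj(1) + 2*(-1)*conj(-1)]
      = (1/8)[(9) + (9) + (2) + (-6) + (2)] = 16/8 = 2
  <chi_rho, chi_4> = (1/8)[1*(9)*conj(1) + 1*(9)*conj(1) + 2*(-1)*conj(-1) + 2*(-3)*conj(-1) + 2*(-1)*conj(1)]
      = (1/8)[(9) + (9) + (2) + (6) + (-2)] = 24/8 = 3
  <chi_rho, chi_5> = (1/8)[1*(9)*conj(2) + 1*(9)*conj(-2) + 2*(-1)*conj(0) + 2*(-3)*conj(0) + 2*(-1)*conj(0)]
      = (1/8)[(18) + (-18) + (0) + (0) + (0)] = 0/8 = 0
Dimension check: dim(rho) = sum (mult * dim) = 1*1 + 3*1 + 2*1 + 3*1 + 0*2 = 9 = chi_rho(e) = 9.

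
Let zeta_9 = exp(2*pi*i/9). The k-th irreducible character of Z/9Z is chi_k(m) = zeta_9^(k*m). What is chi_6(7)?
chi_6(7) = zeta_9^42 = exp(-2*I*pi/3)

Derivation: chi_6(7) = zeta_9^(6*7) = zeta_9^42. Since zeta_9^9 = 1, this equals zeta_9^6 = exp(2*pi*i*6/9) = exp(-2*I*pi/3).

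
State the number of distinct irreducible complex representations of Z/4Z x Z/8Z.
32

Working: The number of irreducible complex representations of a finite group equals its number of conjugacy classes. Z/4Z x Z/8Z is abelian of order 32, so every element is its own conjugacy class: 32 classes, so Z/4Z x Z/8Z (order 32) has exactly 32 irreducible complex representations.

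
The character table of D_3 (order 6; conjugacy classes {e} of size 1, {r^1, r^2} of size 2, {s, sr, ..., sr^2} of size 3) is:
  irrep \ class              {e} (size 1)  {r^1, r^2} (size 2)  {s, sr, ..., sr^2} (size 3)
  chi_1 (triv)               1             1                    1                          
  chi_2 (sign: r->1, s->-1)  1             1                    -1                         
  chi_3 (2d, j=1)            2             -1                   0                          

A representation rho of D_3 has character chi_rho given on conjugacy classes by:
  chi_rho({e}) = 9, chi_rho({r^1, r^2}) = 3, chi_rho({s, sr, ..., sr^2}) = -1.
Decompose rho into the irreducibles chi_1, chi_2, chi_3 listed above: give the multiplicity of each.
Multiplicities: chi_1: 2, chi_2: 3, chi_3: 2.

Explanation: Use <chi_rho, chi> = (1/|G|) sum_C |C| * chi_rho(C) * conj(chi(C)) with |G| = 6 for each irreducible chi in the table:
  <chi_rho, chi_1> = (1/6)[1*(9)*conj(1) + 2*(3)*conj(1) + 3*(-1)*conj(1)]
      = (1/6)[(9) + (6) + (-3)] = 12/6 = 2
  <chi_rho, chi_2> = (1/6)[1*(9)*conj(1) + 2*(3)*conj(1) + 3*(-1)*conj(-1)]
      = (1/6)[(9) + (6) + (3)] = 18/6 = 3
  <chi_rho, chi_3> = (1/6)[1*(9)*conj(2) + 2*(3)*conj(-1) + 3*(-1)*conj(0)]
      = (1/6)[(18) + (-6) + (0)] = 12/6 = 2
Dimension check: dim(rho) = sum (mult * dim) = 2*1 + 3*1 + 2*2 = 9 = chi_rho(e) = 9.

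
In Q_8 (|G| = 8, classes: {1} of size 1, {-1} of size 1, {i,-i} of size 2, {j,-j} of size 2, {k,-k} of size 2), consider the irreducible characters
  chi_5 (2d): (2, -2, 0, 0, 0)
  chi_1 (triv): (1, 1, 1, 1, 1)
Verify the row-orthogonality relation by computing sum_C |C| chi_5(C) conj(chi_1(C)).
Sum = 0; so <chi_5, chi_1> = 0 (distinct irreducibles are orthogonal).

Working: Compute term by term over conjugacy classes (|C| * chi_5(C) * conj(chi_1(C))):
  1*(2)*conj(1) + 1*(-2)*conj(1) + 2*(0)*conj(1) + 2*(0)*conj(1) + 2*(0)*conj(1)
  = (2) + (-2) + (0) + (0) + (0)
  = 0.
Dividing by |G| = 8 gives 0/8 = 0, matching the row-orthogonality relation <chi_5, chi_1> = [chi_5 = chi_1].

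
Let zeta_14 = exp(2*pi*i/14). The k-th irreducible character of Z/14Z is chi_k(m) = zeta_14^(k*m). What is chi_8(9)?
chi_8(9) = zeta_14^72 = exp(2*I*pi/7)

Solution. chi_8(9) = zeta_14^(8*9) = zeta_14^72. Since zeta_14^14 = 1, this equals zeta_14^2 = exp(2*pi*i*2/14) = exp(2*I*pi/7).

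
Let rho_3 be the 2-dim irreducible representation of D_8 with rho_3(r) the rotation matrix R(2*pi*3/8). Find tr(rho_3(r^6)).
chi_{rho_3}(r^6) = 2*cos(2*pi*3*6/8) = 0

Argument: rho_3(r^6) is rotation by angle 2*pi*3*6/8, whose trace is 2*cos(2*pi*3*6/8) = 0.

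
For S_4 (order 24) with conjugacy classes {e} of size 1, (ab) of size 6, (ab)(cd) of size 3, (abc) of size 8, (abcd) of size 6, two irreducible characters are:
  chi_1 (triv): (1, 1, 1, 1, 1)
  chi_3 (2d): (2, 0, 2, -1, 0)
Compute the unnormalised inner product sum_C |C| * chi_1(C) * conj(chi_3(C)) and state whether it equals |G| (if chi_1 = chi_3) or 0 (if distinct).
Sum = 0; so <chi_1, chi_3> = 0 (distinct irreducibles are orthogonal).

Working: Compute term by term over conjugacy classes (|C| * chi_1(C) * conj(chi_3(C))):
  1*(1)*conj(2) + 6*(1)*conj(0) + 3*(1)*conj(2) + 8*(1)*conj(-1) + 6*(1)*conj(0)
  = (2) + (0) + (6) + (-8) + (0)
  = 0.
Dividing by |G| = 24 gives 0/24 = 0, matching the row-orthogonality relation <chi_1, chi_3> = [chi_1 = chi_3].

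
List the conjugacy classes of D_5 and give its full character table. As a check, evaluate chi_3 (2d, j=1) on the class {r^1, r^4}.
Conjugacy classes: {e} of size 1, {r^1, r^4} of size 2, {r^2, r^3} of size 2, {s, sr, ..., sr^4} of size 5.
Character table:
  irrep \ class              {e} (size 1)  {r^1, r^4} (size 2)  {r^2, r^3} (size 2)  {s, sr, ..., sr^4} (size 5)
  chi_1 (triv)               1             1                    1                    1                          
  chi_2 (sign: r->1, s->-1)  1             1                    1                    -1                         
  chi_3 (2d, j=1)            2             -1/2 + sqrt(5)/2     -sqrt(5)/2 - 1/2     0                          
  chi_4 (2d, j=2)            2             -sqrt(5)/2 - 1/2     -1/2 + sqrt(5)/2     0                          

Spot check: chi_3 (2d, j=1) on {r^1, r^4} = -1/2 + sqrt(5)/2.

Derivation: D_5 has order 2*5 = 10 with 4 conjugacy classes, hence 4 irreducibles. Sum of squared dims 1 + 1 + 4 + 4 = 10 = |G|. Linear characters come from the abelianisation; the 2-dimensional irreps have character r^k -> 2*cos(2*pi*j*k/5), reflections -> 0.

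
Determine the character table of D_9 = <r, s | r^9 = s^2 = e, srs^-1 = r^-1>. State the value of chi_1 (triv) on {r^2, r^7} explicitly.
Conjugacy classes: {e} of size 1, {r^1, r^8} of size 2, {r^2, r^7} of size 2, {r^3, r^6} of size 2, {r^4, r^5} of size 2, {s, sr, ..., sr^8} of size 9.
Character table:
  irrep \ class              {e} (size 1)  {r^1, r^8} (size 2)  {r^2, r^7} (size 2)  {r^3, r^6} (size 2)  {r^4, r^5} (size 2)  {s, sr, ..., sr^8} (size 9)
  chi_1 (triv)               1             1                    1                    1                    1                    1                          
  chi_2 (sign: r->1, s->-1)  1             1                    1                    1                    1                    -1                         
  chi_3 (2d, j=1)            2             2*cos(2*pi/9)        2*cos(4*pi/9)        -1                   -2*cos(pi/9)         0                          
  chi_4 (2d, j=2)            2             2*cos(4*pi/9)        -2*cos(pi/9)         -1                   2*cos(2*pi/9)        0                          
  chi_5 (2d, j=3)            2             -1                   -1                   2                    -1                   0                          
  chi_6 (2d, j=4)            2             -2*cos(pi/9)         2*cos(2*pi/9)        -1                   2*cos(4*pi/9)        0                          

Spot check: chi_1 (triv) on {r^2, r^7} = 1.

Solution. D_9 has order 2*9 = 18 with 6 conjugacy classes, hence 6 irreducibles. Sum of squared dims 1 + 1 + 4 + 4 + 4 + 4 = 18 = |G|. Linear characters come from the abelianisation; the 2-dimensional irreps have character r^k -> 2*cos(2*pi*j*k/9), reflections -> 0.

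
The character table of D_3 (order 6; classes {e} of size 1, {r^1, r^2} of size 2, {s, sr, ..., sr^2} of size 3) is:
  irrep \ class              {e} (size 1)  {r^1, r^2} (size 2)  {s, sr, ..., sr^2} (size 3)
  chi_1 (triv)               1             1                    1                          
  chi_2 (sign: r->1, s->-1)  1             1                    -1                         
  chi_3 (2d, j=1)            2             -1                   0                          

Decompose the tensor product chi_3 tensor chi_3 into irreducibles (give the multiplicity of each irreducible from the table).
chi_3 tensor chi_3 = chi_1 + chi_2 + chi_3 (all other irreducibles have multiplicity 0).

Argument: The character of a tensor product is the pointwise product (chi_3 * chi_3)(C) = chi_3(C) * chi_3(C):
  {e}: (2)*(2), {r^1, r^2}: (-1)*(-1), {s, sr, ..., sr^2}: (0)*(0)
so (chi_3 * chi_3) takes values
  {e} -> 4, {r^1, r^2} -> 1, {s, sr, ..., sr^2} -> 0.
Now take the inner product of this character with each irreducible chi from the table, <chi_3*chi_3, chi> = (1/6) sum_C |C| (chi_3*chi_3)(C) conj(chi(C)):
  <chi_3*chi_3, chi_1> = (1/6)[1*(4)*conj(1) + 2*(1)*conj(1) + 3*(0)*conj(1)]
      = (1/6)[(4) + (2) + (0)] = 6/6 = 1
  <chi_3*chi_3, chi_2> = (1/6)[1*(4)*conj(1) + 2*(1)*conj(1) + 3*(0)*conj(-1)]
      = (1/6)[(4) + (2) + (0)] = 6/6 = 1
  <chi_3*chi_3, chi_3> = (1/6)[1*(4)*conj(2) + 2*(1)*conj(-1) + 3*(0)*conj(0)]
      = (1/6)[(8) + (-2) + (0)] = 6/6 = 1
Hence the multiplicities are chi_1: 1, chi_2: 1, chi_3: 1. Dimension check: dim(chi_3)*dim(chi_3) = 2*2 = 4 and sum (mult * dim) = 1*1 + 1*1 + 1*2 = 4.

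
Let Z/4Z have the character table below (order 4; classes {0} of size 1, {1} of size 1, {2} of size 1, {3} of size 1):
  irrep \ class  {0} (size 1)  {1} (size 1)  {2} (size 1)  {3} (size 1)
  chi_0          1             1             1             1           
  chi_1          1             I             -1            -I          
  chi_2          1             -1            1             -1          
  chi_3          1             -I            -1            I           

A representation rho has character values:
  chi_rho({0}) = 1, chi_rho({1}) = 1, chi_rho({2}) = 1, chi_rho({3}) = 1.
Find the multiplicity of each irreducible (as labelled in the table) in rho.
Multiplicities: chi_0: 1, chi_1: 0, chi_2: 0, chi_3: 0.

Why: Use <chi_rho, chi> = (1/|G|) sum_C |C| * chi_rho(C) * conj(chi(C)) with |G| = 4 for each irreducible chi in the table:
  <chi_rho, chi_0> = (1/4)[1*(1)*conj(1) + 1*(1)*conj(1) + 1*(1)*conj(1) + 1*(1)*conj(1)]
      = (1/4)[(1) + (1) + (1) + (1)] = 4/4 = 1
  <chi_rho, chi_1> = (1/4)[1*(1)*conj(1) + 1*(1)*conj(I) + 1*(1)*conj(-1) + 1*(1)*conj(-I)]
      = (1/4)[(1) + (-I) + (-1) + (I)] = 0/4 = 0
  <chi_rho, chi_2> = (1/4)[1*(1)*conj(1) + 1*(1)*conj(-1) + 1*(1)*conj(1) + 1*(1)*conj(-1)]
      = (1/4)[(1) + (-1) + (1) + (-1)] = 0/4 = 0
  <chi_rho, chi_3> = (1/4)[1*(1)*conj(1) + 1*(1)*conj(-I) + 1*(1)*conj(-1) + 1*(1)*conj(I)]
      = (1/4)[(1) + (I) + (-1) + (-I)] = 0/4 = 0
(Exp terms are combined using exp(i*s)*conj(exp(i*t)) = exp(i*(s-t)), and sums of them are collapsed using the identity that for every m > 1 the m distinct m-th roots of unity sum to 0, e.g. 1 + exp(2*I*pi/3) + exp(-2*I*pi/3) = 0.)
Dimension check: dim(rho) = sum (mult * dim) = 1*1 + 0*1 + 0*1 + 0*1 = 1 = chi_rho(e) = 1.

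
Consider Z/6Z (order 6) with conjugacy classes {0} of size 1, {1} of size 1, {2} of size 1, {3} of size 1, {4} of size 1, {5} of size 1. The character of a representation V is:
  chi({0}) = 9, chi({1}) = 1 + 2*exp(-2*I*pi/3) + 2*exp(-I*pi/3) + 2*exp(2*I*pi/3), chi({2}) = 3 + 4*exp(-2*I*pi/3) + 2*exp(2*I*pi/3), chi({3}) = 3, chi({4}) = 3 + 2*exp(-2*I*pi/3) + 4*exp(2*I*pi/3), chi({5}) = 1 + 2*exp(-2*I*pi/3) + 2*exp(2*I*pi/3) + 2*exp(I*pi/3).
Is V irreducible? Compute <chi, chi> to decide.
Not irreducible (reducible): <chi, chi> = 17 > 1.

Why: <chi, chi> = (1/|G|) sum_C |C| * |chi(C)|^2 = (1/6)[1*|9|^2 + 1*|1 + 2*exp(-2*I*pi/3) + 2*exp(-I*pi/3) + 2*exp(2*I*pi/3)|^2 + 1*|3 + 4*exp(-2*I*pi/3) + 2*exp(2*I*pi/3)|^2 + 1*|3|^2 + 1*|3 + 2*exp(-2*I*pi/3) + 4*exp(2*I*pi/3)|^2 + 1*|1 + 2*exp(-2*I*pi/3) + 2*exp(2*I*pi/3) + 2*exp(I*pi/3)|^2]
  = (1/6)[(81) + (3) + (3) + (9) + (3) + (3)] = 102/6 = 17.
(Exp terms are combined using exp(i*s)*conj(exp(i*t)) = exp(i*(s-t)), and sums of them are collapsed using the identity that for every m > 1 the m distinct m-th roots of unity sum to 0, e.g. 1 + exp(2*I*pi/3) + exp(-2*I*pi/3) = 0.)
A character is irreducible iff <chi, chi> = 1, so this representation is reducible.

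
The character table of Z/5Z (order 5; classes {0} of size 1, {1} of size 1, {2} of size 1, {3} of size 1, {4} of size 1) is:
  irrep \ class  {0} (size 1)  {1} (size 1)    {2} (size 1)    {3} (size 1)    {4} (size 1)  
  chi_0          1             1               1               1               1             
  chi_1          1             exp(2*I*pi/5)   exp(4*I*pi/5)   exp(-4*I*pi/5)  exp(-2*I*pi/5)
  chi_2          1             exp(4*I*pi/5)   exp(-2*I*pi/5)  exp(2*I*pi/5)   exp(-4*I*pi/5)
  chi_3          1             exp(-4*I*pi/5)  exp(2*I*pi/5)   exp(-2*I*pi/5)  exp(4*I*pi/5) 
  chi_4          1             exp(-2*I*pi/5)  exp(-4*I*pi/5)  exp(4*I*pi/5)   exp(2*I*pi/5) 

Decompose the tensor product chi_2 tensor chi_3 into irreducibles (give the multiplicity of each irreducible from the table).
chi_2 tensor chi_3 = chi_0 (all other irreducibles have multiplicity 0).

Why: The character of a tensor product is the pointwise product (chi_2 * chi_3)(C) = chi_2(C) * chi_3(C):
  {0}: (1)*(1), {1}: (exp(4*I*pi/5))*(exp(-4*I*pi/5)), {2}: (exp(-2*I*pi/5))*(exp(2*I*pi/5)), {3}: (exp(2*I*pi/5))*(exp(-2*I*pi/5)), {4}: (exp(-4*I*pi/5))*(exp(4*I*pi/5))
so (chi_2 * chi_3) takes values
  {0} -> 1, {1} -> 1, {2} -> 1, {3} -> 1, {4} -> 1.
Now take the inner product of this character with each irreducible chi from the table, <chi_2*chi_3, chi> = (1/5) sum_C |C| (chi_2*chi_3)(C) conj(chi(C)):
  <chi_2*chi_3, chi_0> = (1/5)[1*(1)*conj(1) + 1*(1)*conj(1) + 1*(1)*conj(1) + 1*(1)*conj(1) + 1*(1)*conj(1)]
      = (1/5)[(1) + (1) + (1) + (1) + (1)] = 5/5 = 1
  <chi_2*chi_3, chi_1> = (1/5)[1*(1)*conj(1) + 1*(1)*conj(exp(2*I*pi/5)) + 1*(1)*conj(exp(4*I*pi/5)) + 1*(1)*conj(exp(-4*I*pi/5)) + 1*(1)*conj(exp(-2*I*pi/5))]
      = (1/5)[(1) + (exp(-2*I*pi/5)) + (exp(-4*I*pi/5)) + (exp(4*I*pi/5)) + (exp(2*I*pi/5))] = 0/5 = 0
  <chi_2*chi_3, chi_2> = (1/5)[1*(1)*conj(1) + 1*(1)*conj(exp(4*I*pi/5)) + 1*(1)*conj(exp(-2*I*pi/5)) + 1*(1)*conj(exp(2*I*pi/5)) + 1*(1)*conj(exp(-4*I*pi/5))]
      = (1/5)[(1) + (exp(-4*I*pi/5)) + (exp(2*I*pi/5)) + (exp(-2*I*pi/5)) + (exp(4*I*pi/5))] = 0/5 = 0
  <chi_2*chi_3, chi_3> = (1/5)[1*(1)*conj(1) + 1*(1)*conj(exp(-4*I*pi/5)) + 1*(1)*conj(exp(2*I*pi/5)) + 1*(1)*conj(exp(-2*I*pi/5)) + 1*(1)*conj(exp(4*I*pi/5))]
      = (1/5)[(1) + (exp(4*I*pi/5)) + (exp(-2*I*pi/5)) + (exp(2*I*pi/5)) + (exp(-4*I*pi/5))] = 0/5 = 0
  <chi_2*chi_3, chi_4> = (1/5)[1*(1)*conj(1) + 1*(1)*conj(exp(-2*I*pi/5)) + 1*(1)*conj(exp(-4*I*pi/5)) + 1*(1)*conj(exp(4*I*pi/5)) + 1*(1)*conj(exp(2*I*pi/5))]
      = (1/5)[(1) + (exp(2*I*pi/5)) + (exp(4*I*pi/5)) + (exp(-4*I*pi/5)) + (exp(-2*I*pi/5))] = 0/5 = 0
(Exp terms are combined using exp(i*s)*conj(exp(i*t)) = exp(i*(s-t)), and sums of them are collapsed using the identity that for every m > 1 the m distinct m-th roots of unity sum to 0, e.g. 1 + exp(2*I*pi/3) + exp(-2*I*pi/3) = 0.)
Hence the multiplicities are chi_0: 1. Dimension check: dim(chi_2)*dim(chi_3) = 1*1 = 1 and sum (mult * dim) = 1*1 = 1.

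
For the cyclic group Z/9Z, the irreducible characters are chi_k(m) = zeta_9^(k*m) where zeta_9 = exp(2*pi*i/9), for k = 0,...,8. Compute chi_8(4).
chi_8(4) = zeta_9^32 = exp(-8*I*pi/9)

Argument: chi_8(4) = zeta_9^(8*4) = zeta_9^32. Since zeta_9^9 = 1, this equals zeta_9^5 = exp(2*pi*i*5/9) = exp(-8*I*pi/9).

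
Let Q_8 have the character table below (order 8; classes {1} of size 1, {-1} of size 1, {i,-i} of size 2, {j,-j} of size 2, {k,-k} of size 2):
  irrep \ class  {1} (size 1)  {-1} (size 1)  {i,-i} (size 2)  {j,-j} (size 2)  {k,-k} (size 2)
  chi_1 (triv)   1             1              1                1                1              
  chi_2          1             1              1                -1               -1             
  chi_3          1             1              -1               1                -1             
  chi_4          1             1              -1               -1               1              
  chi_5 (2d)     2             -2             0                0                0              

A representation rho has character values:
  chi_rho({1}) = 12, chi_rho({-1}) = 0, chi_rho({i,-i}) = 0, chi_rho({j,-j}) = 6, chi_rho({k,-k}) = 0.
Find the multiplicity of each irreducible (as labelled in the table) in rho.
Multiplicities: chi_1: 3, chi_2: 0, chi_3: 3, chi_4: 0, chi_5: 3.

Working: Use <chi_rho, chi> = (1/|G|) sum_C |C| * chi_rho(C) * conj(chi(C)) with |G| = 8 for each irreducible chi in the table:
  <chi_rho, chi_1> = (1/8)[1*(12)*conj(1) + 1*(0)*conj(1) + 2*(0)*conj(1) + 2*(6)*conj(1) + 2*(0)*conj(1)]
      = (1/8)[(12) + (0) + (0) + (12) + (0)] = 24/8 = 3
  <chi_rho, chi_2> = (1/8)[1*(12)*conj(1) + 1*(0)*conj(1) + 2*(0)*conj(1) + 2*(6)*conj(-1) + 2*(0)*conj(-1)]
      = (1/8)[(12) + (0) + (0) + (-12) + (0)] = 0/8 = 0
  <chi_rho, chi_3> = (1/8)[1*(12)*conj(1) + 1*(0)*conj(1) + 2*(0)*conj(-1) + 2*(6)*conj(1) + 2*(0)*conj(-1)]
      = (1/8)[(12) + (0) + (0) + (12) + (0)] = 24/8 = 3
  <chi_rho, chi_4> = (1/8)[1*(12)*conj(1) + 1*(0)*conj(1) + 2*(0)*conj(-1) + 2*(6)*conj(-1) + 2*(0)*conj(1)]
      = (1/8)[(12) + (0) + (0) + (-12) + (0)] = 0/8 = 0
  <chi_rho, chi_5> = (1/8)[1*(12)*conj(2) + 1*(0)*conj(-2) + 2*(0)*conj(0) + 2*(6)*conj(0) + 2*(0)*conj(0)]
      = (1/8)[(24) + (0) + (0) + (0) + (0)] = 24/8 = 3
Dimension check: dim(rho) = sum (mult * dim) = 3*1 + 0*1 + 3*1 + 0*1 + 3*2 = 12 = chi_rho(e) = 12.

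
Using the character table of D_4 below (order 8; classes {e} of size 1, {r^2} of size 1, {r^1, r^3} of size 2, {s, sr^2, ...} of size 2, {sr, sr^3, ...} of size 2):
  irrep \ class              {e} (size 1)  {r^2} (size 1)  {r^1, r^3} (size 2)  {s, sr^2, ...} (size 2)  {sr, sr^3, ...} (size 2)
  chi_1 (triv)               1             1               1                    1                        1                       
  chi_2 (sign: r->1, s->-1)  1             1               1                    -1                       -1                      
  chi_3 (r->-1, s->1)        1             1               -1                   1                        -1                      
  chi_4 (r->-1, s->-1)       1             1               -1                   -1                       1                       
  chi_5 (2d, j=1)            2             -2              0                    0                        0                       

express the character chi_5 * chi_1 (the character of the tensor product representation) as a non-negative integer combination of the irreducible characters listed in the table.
chi_5 tensor chi_1 = chi_5 (all other irreducibles have multiplicity 0).

Justification: The character of a tensor product is the pointwise product (chi_5 * chi_1)(C) = chi_5(C) * chi_1(C):
  {e}: (2)*(1), {r^2}: (-2)*(1), {r^1, r^3}: (0)*(1), {s, sr^2, ...}: (0)*(1), {sr, sr^3, ...}: (0)*(1)
so (chi_5 * chi_1) takes values
  {e} -> 2, {r^2} -> -2, {r^1, r^3} -> 0, {s, sr^2, ...} -> 0, {sr, sr^3, ...} -> 0.
Now take the inner product of this character with each irreducible chi from the table, <chi_5*chi_1, chi> = (1/8) sum_C |C| (chi_5*chi_1)(C) conj(chi(C)):
  <chi_5*chi_1, chi_1> = (1/8)[1*(2)*conj(1) + 1*(-2)*conj(1) + 2*(0)*conj(1) + 2*(0)*conj(1) + 2*(0)*conj(1)]
      = (1/8)[(2) + (-2) + (0) + (0) + (0)] = 0/8 = 0
  <chi_5*chi_1, chi_2> = (1/8)[1*(2)*conj(1) + 1*(-2)*conj(1) + 2*(0)*conj(1) + 2*(0)*conj(-1) + 2*(0)*conj(-1)]
      = (1/8)[(2) + (-2) + (0) + (0) + (0)] = 0/8 = 0
  <chi_5*chi_1, chi_3> = (1/8)[1*(2)*conj(1) + 1*(-2)*conj(1) + 2*(0)*conj(-1) + 2*(0)*conj(1) + 2*(0)*conj(-1)]
      = (1/8)[(2) + (-2) + (0) + (0) + (0)] = 0/8 = 0
  <chi_5*chi_1, chi_4> = (1/8)[1*(2)*conj(1) + 1*(-2)*conj(1) + 2*(0)*conj(-1) + 2*(0)*conj(-1) + 2*(0)*conj(1)]
      = (1/8)[(2) + (-2) + (0) + (0) + (0)] = 0/8 = 0
  <chi_5*chi_1, chi_5> = (1/8)[1*(2)*conj(2) + 1*(-2)*conj(-2) + 2*(0)*conj(0) + 2*(0)*conj(0) + 2*(0)*conj(0)]
      = (1/8)[(4) + (4) + (0) + (0) + (0)] = 8/8 = 1
Hence the multiplicities are chi_5: 1. Dimension check: dim(chi_5)*dim(chi_1) = 2*1 = 2 and sum (mult * dim) = 1*2 = 2.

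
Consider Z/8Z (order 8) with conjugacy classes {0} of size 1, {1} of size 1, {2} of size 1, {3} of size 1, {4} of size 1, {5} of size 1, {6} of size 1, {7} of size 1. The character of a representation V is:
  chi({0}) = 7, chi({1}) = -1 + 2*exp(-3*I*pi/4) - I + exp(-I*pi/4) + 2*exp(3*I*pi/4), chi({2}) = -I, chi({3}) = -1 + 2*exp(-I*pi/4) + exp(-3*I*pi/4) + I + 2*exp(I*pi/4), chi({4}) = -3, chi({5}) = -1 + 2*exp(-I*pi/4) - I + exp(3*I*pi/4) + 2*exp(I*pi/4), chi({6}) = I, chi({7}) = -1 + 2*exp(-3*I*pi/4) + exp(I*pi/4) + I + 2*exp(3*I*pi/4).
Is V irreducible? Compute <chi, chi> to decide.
Not irreducible (reducible): <chi, chi> = 11 > 1.

Justification: <chi, chi> = (1/|G|) sum_C |C| * |chi(C)|^2 = (1/8)[1*|7|^2 + 1*|-1 + 2*exp(-3*I*pi/4) - I + exp(-I*pi/4) + 2*exp(3*I*pi/4)|^2 + 1*|-I|^2 + 1*|-1 + 2*exp(-I*pi/4) + exp(-3*I*pi/4) + I + 2*exp(I*pi/4)|^2 + 1*|-3|^2 + 1*|-1 + 2*exp(-I*pi/4) - I + exp(3*I*pi/4) + 2*exp(I*pi/4)|^2 + 1*|I|^2 + 1*|-1 + 2*exp(-3*I*pi/4) + exp(I*pi/4) + I + 2*exp(3*I*pi/4)|^2]
  = (1/8)[(49) + (7 - 5*exp(3*I*pi/4) - exp(-I*pi/4) - 4*exp(-3*I*pi/4)) + (1) + (7 - 4*exp(I*pi/4) - exp(3*I*pi/4) - 5*exp(-I*pi/4)) + (9) + (7 - 4*exp(I*pi/4) - exp(3*I*pi/4) - 5*exp(-I*pi/4)) + (1) + (7 - 5*exp(3*I*pi/4) - exp(-I*pi/4) - 4*exp(-3*I*pi/4))] = 88/8 = 11.
(Exp terms are combined using exp(i*s)*conj(exp(i*t)) = exp(i*(s-t)), and sums of them are collapsed using the identity that for every m > 1 the m distinct m-th roots of unity sum to 0, e.g. 1 + exp(2*I*pi/3) + exp(-2*I*pi/3) = 0.)
A character is irreducible iff <chi, chi> = 1, so this representation is reducible.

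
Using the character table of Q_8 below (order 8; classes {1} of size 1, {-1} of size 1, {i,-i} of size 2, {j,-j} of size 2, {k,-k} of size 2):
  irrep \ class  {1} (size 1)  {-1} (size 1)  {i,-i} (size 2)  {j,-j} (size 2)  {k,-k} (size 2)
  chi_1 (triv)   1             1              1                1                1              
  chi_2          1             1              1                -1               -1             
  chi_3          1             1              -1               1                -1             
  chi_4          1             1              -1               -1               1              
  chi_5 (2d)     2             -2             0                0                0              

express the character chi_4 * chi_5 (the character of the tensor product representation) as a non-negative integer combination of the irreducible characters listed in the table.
chi_4 tensor chi_5 = chi_5 (all other irreducibles have multiplicity 0).

Working: The character of a tensor product is the pointwise product (chi_4 * chi_5)(C) = chi_4(C) * chi_5(C):
  {1}: (1)*(2), {-1}: (1)*(-2), {i,-i}: (-1)*(0), {j,-j}: (-1)*(0), {k,-k}: (1)*(0)
so (chi_4 * chi_5) takes values
  {1} -> 2, {-1} -> -2, {i,-i} -> 0, {j,-j} -> 0, {k,-k} -> 0.
Now take the inner product of this character with each irreducible chi from the table, <chi_4*chi_5, chi> = (1/8) sum_C |C| (chi_4*chi_5)(C) conj(chi(C)):
  <chi_4*chi_5, chi_1> = (1/8)[1*(2)*conj(1) + 1*(-2)*conj(1) + 2*(0)*conj(1) + 2*(0)*conj(1) + 2*(0)*conj(1)]
      = (1/8)[(2) + (-2) + (0) + (0) + (0)] = 0/8 = 0
  <chi_4*chi_5, chi_2> = (1/8)[1*(2)*conj(1) + 1*(-2)*conj(1) + 2*(0)*conj(1) + 2*(0)*conj(-1) + 2*(0)*conj(-1)]
      = (1/8)[(2) + (-2) + (0) + (0) + (0)] = 0/8 = 0
  <chi_4*chi_5, chi_3> = (1/8)[1*(2)*conj(1) + 1*(-2)*conj(1) + 2*(0)*conj(-1) + 2*(0)*conj(1) + 2*(0)*conj(-1)]
      = (1/8)[(2) + (-2) + (0) + (0) + (0)] = 0/8 = 0
  <chi_4*chi_5, chi_4> = (1/8)[1*(2)*conj(1) + 1*(-2)*conj(1) + 2*(0)*conj(-1) + 2*(0)*conj(-1) + 2*(0)*conj(1)]
      = (1/8)[(2) + (-2) + (0) + (0) + (0)] = 0/8 = 0
  <chi_4*chi_5, chi_5> = (1/8)[1*(2)*conj(2) + 1*(-2)*conj(-2) + 2*(0)*conj(0) + 2*(0)*conj(0) + 2*(0)*conj(0)]
      = (1/8)[(4) + (4) + (0) + (0) + (0)] = 8/8 = 1
Hence the multiplicities are chi_5: 1. Dimension check: dim(chi_4)*dim(chi_5) = 1*2 = 2 and sum (mult * dim) = 1*2 = 2.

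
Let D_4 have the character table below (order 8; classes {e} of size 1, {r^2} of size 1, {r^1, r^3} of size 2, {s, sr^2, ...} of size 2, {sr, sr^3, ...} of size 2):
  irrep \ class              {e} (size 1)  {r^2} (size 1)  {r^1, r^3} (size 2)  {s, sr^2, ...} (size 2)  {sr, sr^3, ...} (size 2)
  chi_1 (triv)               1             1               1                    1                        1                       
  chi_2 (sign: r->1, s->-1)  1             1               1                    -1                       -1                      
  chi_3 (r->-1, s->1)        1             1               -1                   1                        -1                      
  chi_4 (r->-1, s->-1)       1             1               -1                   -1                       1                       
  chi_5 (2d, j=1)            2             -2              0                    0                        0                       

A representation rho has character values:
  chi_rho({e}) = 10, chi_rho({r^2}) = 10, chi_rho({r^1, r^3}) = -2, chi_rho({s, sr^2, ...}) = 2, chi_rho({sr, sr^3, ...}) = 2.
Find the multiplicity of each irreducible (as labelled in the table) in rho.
Multiplicities: chi_1: 3, chi_2: 1, chi_3: 3, chi_4: 3, chi_5: 0.

Solution. Use <chi_rho, chi> = (1/|G|) sum_C |C| * chi_rho(C) * conj(chi(C)) with |G| = 8 for each irreducible chi in the table:
  <chi_rho, chi_1> = (1/8)[1*(10)*conj(1) + 1*(10)*conj(1) + 2*(-2)*conj(1) + 2*(2)*conj(1) + 2*(2)*conj(1)]
      = (1/8)[(10) + (10) + (-4) + (4) + (4)] = 24/8 = 3
  <chi_rho, chi_2> = (1/8)[1*(10)*conj(1) + 1*(10)*conj(1) + 2*(-2)*conj(1) + 2*(2)*conj(-1) + 2*(2)*conj(-1)]
      = (1/8)[(10) + (10) + (-4) + (-4) + (-4)] = 8/8 = 1
  <chi_rho, chi_3> = (1/8)[1*(10)*conj(1) + 1*(10)*conj(1) + 2*(-2)*conj(-1) + 2*(2)*conj(1) + 2*(2)*conj(-1)]
      = (1/8)[(10) + (10) + (4) + (4) + (-4)] = 24/8 = 3
  <chi_rho, chi_4> = (1/8)[1*(10)*conj(1) + 1*(10)*conj(1) + 2*(-2)*conj(-1) + 2*(2)*conj(-1) + 2*(2)*conj(1)]
      = (1/8)[(10) + (10) + (4) + (-4) + (4)] = 24/8 = 3
  <chi_rho, chi_5> = (1/8)[1*(10)*conj(2) + 1*(10)*conj(-2) + 2*(-2)*conj(0) + 2*(2)*conj(0) + 2*(2)*conj(0)]
      = (1/8)[(20) + (-20) + (0) + (0) + (0)] = 0/8 = 0
Dimension check: dim(rho) = sum (mult * dim) = 3*1 + 1*1 + 3*1 + 3*1 + 0*2 = 10 = chi_rho(e) = 10.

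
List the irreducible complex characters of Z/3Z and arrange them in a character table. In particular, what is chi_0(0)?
Character table of Z/3Z (irreps indexed chi_0,...,chi_2 with chi_k(m) = zeta_3^(k*m), zeta_3 = exp(2*pi*i/3)):
  irrep \ class  {0} (size 1)  {1} (size 1)    {2} (size 1)  
  chi_0          1             1               1             
  chi_1          1             exp(2*I*pi/3)   exp(-2*I*pi/3)
  chi_2          1             exp(-2*I*pi/3)  exp(2*I*pi/3) 

Spot check: chi_0(0) = zeta_3^(0*0) = zeta_3^0 = 1.

Working: Z/3Z is abelian, so all 3 irreducible complex representations are 1-dimensional. They are given by chi_k(m) = zeta_3^(k*m) for k = 0,...,2. Row orthogonality: sum_m chi_k(m) conj(chi_l(m)) = 3 * [k = l].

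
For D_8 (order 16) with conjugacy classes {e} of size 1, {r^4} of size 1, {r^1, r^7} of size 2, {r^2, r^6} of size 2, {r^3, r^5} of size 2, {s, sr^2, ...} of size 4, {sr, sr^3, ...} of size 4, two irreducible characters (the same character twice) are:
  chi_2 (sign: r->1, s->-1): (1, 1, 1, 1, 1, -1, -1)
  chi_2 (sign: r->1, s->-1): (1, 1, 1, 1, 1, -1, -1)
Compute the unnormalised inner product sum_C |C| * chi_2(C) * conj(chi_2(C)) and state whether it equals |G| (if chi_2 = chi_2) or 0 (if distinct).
Sum = 16 = |G| = 16; so <chi_2, chi_2> = 1 (norm-1 confirms irreducibility).

Derivation: Compute term by term over conjugacy classes (|C| * chi_2(C) * conj(chi_2(C))):
  1*(1)*conj(1) + 1*(1)*conj(1) + 2*(1)*conj(1) + 2*(1)*conj(1) + 2*(1)*conj(1) + 4*(-1)*conj(-1) + 4*(-1)*conj(-1)
  = (1) + (1) + (2) + (2) + (2) + (4) + (4)
  = 16.
Dividing by |G| = 16 gives 16/16 = 1, matching the row-orthogonality relation <chi_2, chi_2> = [chi_2 = chi_2].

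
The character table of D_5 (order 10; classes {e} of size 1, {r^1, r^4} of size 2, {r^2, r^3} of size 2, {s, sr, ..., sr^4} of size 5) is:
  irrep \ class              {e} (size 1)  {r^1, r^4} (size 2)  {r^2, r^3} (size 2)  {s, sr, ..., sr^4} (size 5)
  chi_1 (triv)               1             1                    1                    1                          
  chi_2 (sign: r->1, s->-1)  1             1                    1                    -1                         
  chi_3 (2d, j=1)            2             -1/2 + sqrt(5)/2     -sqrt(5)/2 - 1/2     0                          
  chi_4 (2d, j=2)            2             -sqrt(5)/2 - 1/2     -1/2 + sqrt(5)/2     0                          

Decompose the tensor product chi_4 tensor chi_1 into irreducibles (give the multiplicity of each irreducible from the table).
chi_4 tensor chi_1 = chi_4 (all other irreducibles have multiplicity 0).

Why: The character of a tensor product is the pointwise product (chi_4 * chi_1)(C) = chi_4(C) * chi_1(C):
  {e}: (2)*(1), {r^1, r^4}: (-sqrt(5)/2 - 1/2)*(1), {r^2, r^3}: (-1/2 + sqrt(5)/2)*(1), {s, sr, ..., sr^4}: (0)*(1)
so (chi_4 * chi_1) takes values
  {e} -> 2, {r^1, r^4} -> -sqrt(5)/2 - 1/2, {r^2, r^3} -> -1/2 + sqrt(5)/2, {s, sr, ..., sr^4} -> 0.
Now take the inner product of this character with each irreducible chi from the table, <chi_4*chi_1, chi> = (1/10) sum_C |C| (chi_4*chi_1)(C) conj(chi(C)):
  <chi_4*chi_1, chi_1> = (1/10)[1*(2)*conj(1) + 2*(-sqrt(5)/2 - 1/2)*conj(1) + 2*(-1/2 + sqrt(5)/2)*conj(1) + 5*(0)*conj(1)]
      = (1/10)[(2) + (-sqrt(5) - 1) + (-1 + sqrt(5)) + (0)] = 0/10 = 0
  <chi_4*chi_1, chi_2> = (1/10)[1*(2)*conj(1) + 2*(-sqrt(5)/2 - 1/2)*conj(1) + 2*(-1/2 + sqrt(5)/2)*conj(1) + 5*(0)*conj(-1)]
      = (1/10)[(2) + (-sqrt(5) - 1) + (-1 + sqrt(5)) + (0)] = 0/10 = 0
  <chi_4*chi_1, chi_3> = (1/10)[1*(2)*conj(2) + 2*(-sqrt(5)/2 - 1/2)*conj(-1/2 + sqrt(5)/2) + 2*(-1/2 + sqrt(5)/2)*conj(-sqrt(5)/2 - 1/2) + 5*(0)*conj(0)]
      = (1/10)[(4) + (-2) + (-2) + (0)] = 0/10 = 0
  <chi_4*chi_1, chi_4> = (1/10)[1*(2)*conj(2) + 2*(-sqrt(5)/2 - 1/2)*conj(-sqrt(5)/2 - 1/2) + 2*(-1/2 + sqrt(5)/2)*conj(-1/2 + sqrt(5)/2) + 5*(0)*conj(0)]
      = (1/10)[(4) + (sqrt(5) + 3) + (3 - sqrt(5)) + (0)] = 10/10 = 1
Hence the multiplicities are chi_4: 1. Dimension check: dim(chi_4)*dim(chi_1) = 2*1 = 2 and sum (mult * dim) = 1*2 = 2.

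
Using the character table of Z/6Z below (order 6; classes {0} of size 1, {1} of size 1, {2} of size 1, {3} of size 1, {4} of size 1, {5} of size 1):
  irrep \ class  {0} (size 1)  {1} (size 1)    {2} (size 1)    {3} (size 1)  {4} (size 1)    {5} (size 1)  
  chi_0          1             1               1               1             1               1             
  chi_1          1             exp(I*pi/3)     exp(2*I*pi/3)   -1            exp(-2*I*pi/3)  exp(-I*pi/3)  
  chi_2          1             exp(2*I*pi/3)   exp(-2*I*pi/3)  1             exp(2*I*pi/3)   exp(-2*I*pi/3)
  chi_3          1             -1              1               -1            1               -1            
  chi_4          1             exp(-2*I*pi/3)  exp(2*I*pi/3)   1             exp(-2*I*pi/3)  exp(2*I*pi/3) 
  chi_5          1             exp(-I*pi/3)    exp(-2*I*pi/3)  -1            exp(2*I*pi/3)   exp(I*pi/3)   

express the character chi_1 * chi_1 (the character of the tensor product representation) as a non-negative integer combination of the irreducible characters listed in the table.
chi_1 tensor chi_1 = chi_2 (all other irreducibles have multiplicity 0).

Reasoning: The character of a tensor product is the pointwise product (chi_1 * chi_1)(C) = chi_1(C) * chi_1(C):
  {0}: (1)*(1), {1}: (exp(I*pi/3))*(exp(I*pi/3)), {2}: (exp(2*I*pi/3))*(exp(2*I*pi/3)), {3}: (-1)*(-1), {4}: (exp(-2*I*pi/3))*(exp(-2*I*pi/3)), {5}: (exp(-I*pi/3))*(exp(-I*pi/3))
so (chi_1 * chi_1) takes values
  {0} -> 1, {1} -> exp(2*I*pi/3), {2} -> exp(-2*I*pi/3), {3} -> 1, {4} -> exp(2*I*pi/3), {5} -> exp(-2*I*pi/3).
Now take the inner product of this character with each irreducible chi from the table, <chi_1*chi_1, chi> = (1/6) sum_C |C| (chi_1*chi_1)(C) conj(chi(C)):
  <chi_1*chi_1, chi_0> = (1/6)[1*(1)*conj(1) + 1*(exp(2*I*pi/3))*conj(1) + 1*(exp(-2*I*pi/3))*conj(1) + 1*(1)*conj(1) + 1*(exp(2*I*pi/3))*conj(1) + 1*(exp(-2*I*pi/3))*conj(1)]
      = (1/6)[(1) + (exp(2*I*pi/3)) + (exp(-2*I*pi/3)) + (1) + (exp(2*I*pi/3)) + (exp(-2*I*pi/3))] = 0/6 = 0
  <chi_1*chi_1, chi_1> = (1/6)[1*(1)*conj(1) + 1*(exp(2*I*pi/3))*conj(exp(I*pi/3)) + 1*(exp(-2*I*pi/3))*conj(exp(2*I*pi/3)) + 1*(1)*conj(-1) + 1*(exp(2*I*pi/3))*conj(exp(-2*I*pi/3)) + 1*(exp(-2*I*pi/3))*conj(exp(-I*pi/3))]
      = (1/6)[(1) + (exp(I*pi/3)) + (exp(2*I*pi/3)) + (-1) + (exp(-2*I*pi/3)) + (exp(-I*pi/3))] = 0/6 = 0
  <chi_1*chi_1, chi_2> = (1/6)[1*(1)*conj(1) + 1*(exp(2*I*pi/3))*conj(exp(2*I*pi/3)) + 1*(exp(-2*I*pi/3))*conj(exp(-2*I*pi/3)) + 1*(1)*conj(1) + 1*(exp(2*I*pi/3))*conj(exp(2*I*pi/3)) + 1*(exp(-2*I*pi/3))*conj(exp(-2*I*pi/3))]
      = (1/6)[(1) + (1) + (1) + (1) + (1) + (1)] = 6/6 = 1
  <chi_1*chi_1, chi_3> = (1/6)[1*(1)*conj(1) + 1*(exp(2*I*pi/3))*conj(-1) + 1*(exp(-2*I*pi/3))*conj(1) + 1*(1)*conj(-1) + 1*(exp(2*I*pi/3))*conj(1) + 1*(exp(-2*I*pi/3))*conj(-1)]
      = (1/6)[(1) + (-exp(2*I*pi/3)) + (exp(-2*I*pi/3)) + (-1) + (exp(2*I*pi/3)) + (-exp(-2*I*pi/3))] = 0/6 = 0
  <chi_1*chi_1, chi_4> = (1/6)[1*(1)*conj(1) + 1*(exp(2*I*pi/3))*conj(exp(-2*I*pi/3)) + 1*(exp(-2*I*pi/3))*conj(exp(2*I*pi/3)) + 1*(1)*conj(1) + 1*(exp(2*I*pi/3))*conj(exp(-2*I*pi/3)) + 1*(exp(-2*I*pi/3))*conj(exp(2*I*pi/3))]
      = (1/6)[(1) + (exp(-2*I*pi/3)) + (exp(2*I*pi/3)) + (1) + (exp(-2*I*pi/3)) + (exp(2*I*pi/3))] = 0/6 = 0
  <chi_1*chi_1, chi_5> = (1/6)[1*(1)*conj(1) + 1*(exp(2*I*pi/3))*conj(exp(-I*pi/3)) + 1*(exp(-2*I*pi/3))*conj(exp(-2*I*pi/3)) + 1*(1)*conj(-1) + 1*(exp(2*I*pi/3))*conj(exp(2*I*pi/3)) + 1*(exp(-2*I*pi/3))*conj(exp(I*pi/3))]
      = (1/6)[(1) + (-1) + (1) + (-1) + (1) + (-1)] = 0/6 = 0
(Exp terms are combined using exp(i*s)*conj(exp(i*t)) = exp(i*(s-t)), and sums of them are collapsed using the identity that for every m > 1 the m distinct m-th roots of unity sum to 0, e.g. 1 + exp(2*I*pi/3) + exp(-2*I*pi/3) = 0.)
Hence the multiplicities are chi_2: 1. Dimension check: dim(chi_1)*dim(chi_1) = 1*1 = 1 and sum (mult * dim) = 1*1 = 1.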